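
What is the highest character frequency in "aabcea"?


Input: aabcea
Character counts:
  'a': 3
  'b': 1
  'c': 1
  'e': 1
Maximum frequency: 3

3


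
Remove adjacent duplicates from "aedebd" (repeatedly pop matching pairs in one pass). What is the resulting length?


Input: aedebd
Stack-based adjacent duplicate removal:
  Read 'a': push. Stack: a
  Read 'e': push. Stack: ae
  Read 'd': push. Stack: aed
  Read 'e': push. Stack: aede
  Read 'b': push. Stack: aedeb
  Read 'd': push. Stack: aedebd
Final stack: "aedebd" (length 6)

6


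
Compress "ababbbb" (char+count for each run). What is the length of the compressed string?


Input: ababbbb
Runs:
  'a' x 1 => "a1"
  'b' x 1 => "b1"
  'a' x 1 => "a1"
  'b' x 4 => "b4"
Compressed: "a1b1a1b4"
Compressed length: 8

8


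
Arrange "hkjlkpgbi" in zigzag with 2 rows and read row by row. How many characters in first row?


Zigzag "hkjlkpgbi" into 2 rows:
Placing characters:
  'h' => row 0
  'k' => row 1
  'j' => row 0
  'l' => row 1
  'k' => row 0
  'p' => row 1
  'g' => row 0
  'b' => row 1
  'i' => row 0
Rows:
  Row 0: "hjkgi"
  Row 1: "klpb"
First row length: 5

5


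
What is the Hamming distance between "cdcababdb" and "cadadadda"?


Comparing "cdcababdb" and "cadadadda" position by position:
  Position 0: 'c' vs 'c' => same
  Position 1: 'd' vs 'a' => differ
  Position 2: 'c' vs 'd' => differ
  Position 3: 'a' vs 'a' => same
  Position 4: 'b' vs 'd' => differ
  Position 5: 'a' vs 'a' => same
  Position 6: 'b' vs 'd' => differ
  Position 7: 'd' vs 'd' => same
  Position 8: 'b' vs 'a' => differ
Total differences (Hamming distance): 5

5


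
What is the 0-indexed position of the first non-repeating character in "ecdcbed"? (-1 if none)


Input: ecdcbed
Character frequencies:
  'b': 1
  'c': 2
  'd': 2
  'e': 2
Scanning left to right for freq == 1:
  Position 0 ('e'): freq=2, skip
  Position 1 ('c'): freq=2, skip
  Position 2 ('d'): freq=2, skip
  Position 3 ('c'): freq=2, skip
  Position 4 ('b'): unique! => answer = 4

4


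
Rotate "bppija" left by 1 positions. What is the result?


Input: "bppija", rotate left by 1
First 1 characters: "b"
Remaining characters: "ppija"
Concatenate remaining + first: "ppija" + "b" = "ppijab"

ppijab


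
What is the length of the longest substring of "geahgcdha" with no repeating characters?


Input: "geahgcdha"
Sliding window (track last position of each char):
  Position 0 ('g'): window [0,0] length 1 -- new best
  Position 1 ('e'): window [0,1] length 2 -- new best
  Position 2 ('a'): window [0,2] length 3 -- new best
  Position 3 ('h'): window [0,3] length 4 -- new best
  Position 4 ('g'): repeat (last at 0), move window start to 1
  Position 4 ('g'): window [1,4] length 4
  Position 5 ('c'): window [1,5] length 5 -- new best
  Position 6 ('d'): window [1,6] length 6 -- new best
  Position 7 ('h'): repeat (last at 3), move window start to 4
  Position 7 ('h'): window [4,7] length 4
  Position 8 ('a'): window [4,8] length 5
Longest substring with no repeats: "eahgcd" with length 6

6


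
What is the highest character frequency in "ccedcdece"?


Input: ccedcdece
Character counts:
  'c': 4
  'd': 2
  'e': 3
Maximum frequency: 4

4


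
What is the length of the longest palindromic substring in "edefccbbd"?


Input: "edefccbbd"
Checking substrings for palindromes:
  [0:3] "ede" (len 3) => palindrome
  [4:6] "cc" (len 2) => palindrome
  [6:8] "bb" (len 2) => palindrome
Longest palindromic substring: "ede" with length 3

3


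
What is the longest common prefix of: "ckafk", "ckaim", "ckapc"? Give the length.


Words: ckafk, ckaim, ckapc
  Position 0: all 'c' => match
  Position 1: all 'k' => match
  Position 2: all 'a' => match
  Position 3: ('f', 'i', 'p') => mismatch, stop
LCP = "cka" (length 3)

3


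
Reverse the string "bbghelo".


Input: bbghelo
Reading characters right to left:
  Position 6: 'o'
  Position 5: 'l'
  Position 4: 'e'
  Position 3: 'h'
  Position 2: 'g'
  Position 1: 'b'
  Position 0: 'b'
Reversed: olehgbb

olehgbb


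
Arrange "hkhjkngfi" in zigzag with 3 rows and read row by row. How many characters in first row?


Zigzag "hkhjkngfi" into 3 rows:
Placing characters:
  'h' => row 0
  'k' => row 1
  'h' => row 2
  'j' => row 1
  'k' => row 0
  'n' => row 1
  'g' => row 2
  'f' => row 1
  'i' => row 0
Rows:
  Row 0: "hki"
  Row 1: "kjnf"
  Row 2: "hg"
First row length: 3

3


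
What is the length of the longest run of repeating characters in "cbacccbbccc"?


Input: "cbacccbbccc"
Scanning for longest run:
  Position 1 ('b'): new char, reset run to 1
  Position 2 ('a'): new char, reset run to 1
  Position 3 ('c'): new char, reset run to 1
  Position 4 ('c'): continues run of 'c', length=2
  Position 5 ('c'): continues run of 'c', length=3
  Position 6 ('b'): new char, reset run to 1
  Position 7 ('b'): continues run of 'b', length=2
  Position 8 ('c'): new char, reset run to 1
  Position 9 ('c'): continues run of 'c', length=2
  Position 10 ('c'): continues run of 'c', length=3
Longest run: 'c' with length 3

3


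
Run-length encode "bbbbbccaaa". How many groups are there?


Input: bbbbbccaaa
Scanning for consecutive runs:
  Group 1: 'b' x 5 (positions 0-4)
  Group 2: 'c' x 2 (positions 5-6)
  Group 3: 'a' x 3 (positions 7-9)
Total groups: 3

3


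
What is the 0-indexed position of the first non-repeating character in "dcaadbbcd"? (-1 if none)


Input: dcaadbbcd
Character frequencies:
  'a': 2
  'b': 2
  'c': 2
  'd': 3
Scanning left to right for freq == 1:
  Position 0 ('d'): freq=3, skip
  Position 1 ('c'): freq=2, skip
  Position 2 ('a'): freq=2, skip
  Position 3 ('a'): freq=2, skip
  Position 4 ('d'): freq=3, skip
  Position 5 ('b'): freq=2, skip
  Position 6 ('b'): freq=2, skip
  Position 7 ('c'): freq=2, skip
  Position 8 ('d'): freq=3, skip
  No unique character found => answer = -1

-1


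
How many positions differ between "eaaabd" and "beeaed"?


Comparing "eaaabd" and "beeaed" position by position:
  Position 0: 'e' vs 'b' => DIFFER
  Position 1: 'a' vs 'e' => DIFFER
  Position 2: 'a' vs 'e' => DIFFER
  Position 3: 'a' vs 'a' => same
  Position 4: 'b' vs 'e' => DIFFER
  Position 5: 'd' vs 'd' => same
Positions that differ: 4

4


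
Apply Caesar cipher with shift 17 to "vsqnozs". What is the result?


Caesar cipher: shift "vsqnozs" by 17
  'v' (pos 21) + 17 = pos 12 = 'm'
  's' (pos 18) + 17 = pos 9 = 'j'
  'q' (pos 16) + 17 = pos 7 = 'h'
  'n' (pos 13) + 17 = pos 4 = 'e'
  'o' (pos 14) + 17 = pos 5 = 'f'
  'z' (pos 25) + 17 = pos 16 = 'q'
  's' (pos 18) + 17 = pos 9 = 'j'
Result: mjhefqj

mjhefqj


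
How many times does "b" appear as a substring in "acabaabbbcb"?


Searching for "b" in "acabaabbbcb"
Scanning each position:
  Position 0: "a" => no
  Position 1: "c" => no
  Position 2: "a" => no
  Position 3: "b" => MATCH
  Position 4: "a" => no
  Position 5: "a" => no
  Position 6: "b" => MATCH
  Position 7: "b" => MATCH
  Position 8: "b" => MATCH
  Position 9: "c" => no
  Position 10: "b" => MATCH
Total occurrences: 5

5


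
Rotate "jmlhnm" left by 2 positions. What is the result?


Input: "jmlhnm", rotate left by 2
First 2 characters: "jm"
Remaining characters: "lhnm"
Concatenate remaining + first: "lhnm" + "jm" = "lhnmjm"

lhnmjm


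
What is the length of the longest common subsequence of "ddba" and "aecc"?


LCS of "ddba" and "aecc"
DP table:
           a    e    c    c
      0    0    0    0    0
  d   0    0    0    0    0
  d   0    0    0    0    0
  b   0    0    0    0    0
  a   0    1    1    1    1
LCS length = dp[4][4] = 1

1


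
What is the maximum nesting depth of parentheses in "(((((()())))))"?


Input: "(((((()())))))"
Tracking depth:
  Position 0 '(': depth becomes 1
  Position 1 '(': depth becomes 2
  Position 2 '(': depth becomes 3
  Position 3 '(': depth becomes 4
  Position 4 '(': depth becomes 5
  Position 5 '(': depth becomes 6
  Position 6 ')': depth becomes 5
  Position 7 '(': depth becomes 6
  Position 8 ')': depth becomes 5
  Position 9 ')': depth becomes 4
  Position 10 ')': depth becomes 3
  Position 11 ')': depth becomes 2
  Position 12 ')': depth becomes 1
  Position 13 ')': depth becomes 0
Maximum depth reached: 6

6


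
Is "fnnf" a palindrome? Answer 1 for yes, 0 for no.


Input: fnnf
Reversed: fnnf
  Compare pos 0 ('f') with pos 3 ('f'): match
  Compare pos 1 ('n') with pos 2 ('n'): match
Result: palindrome

1


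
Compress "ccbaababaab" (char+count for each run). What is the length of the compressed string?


Input: ccbaababaab
Runs:
  'c' x 2 => "c2"
  'b' x 1 => "b1"
  'a' x 2 => "a2"
  'b' x 1 => "b1"
  'a' x 1 => "a1"
  'b' x 1 => "b1"
  'a' x 2 => "a2"
  'b' x 1 => "b1"
Compressed: "c2b1a2b1a1b1a2b1"
Compressed length: 16

16


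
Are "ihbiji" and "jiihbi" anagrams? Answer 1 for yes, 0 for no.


Strings: "ihbiji", "jiihbi"
Sorted first:  bhiiij
Sorted second: bhiiij
Sorted forms match => anagrams

1


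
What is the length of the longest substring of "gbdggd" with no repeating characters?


Input: "gbdggd"
Sliding window (track last position of each char):
  Position 0 ('g'): window [0,0] length 1 -- new best
  Position 1 ('b'): window [0,1] length 2 -- new best
  Position 2 ('d'): window [0,2] length 3 -- new best
  Position 3 ('g'): repeat (last at 0), move window start to 1
  Position 3 ('g'): window [1,3] length 3
  Position 4 ('g'): repeat (last at 3), move window start to 4
  Position 4 ('g'): window [4,4] length 1
  Position 5 ('d'): window [4,5] length 2
Longest substring with no repeats: "gbd" with length 3

3


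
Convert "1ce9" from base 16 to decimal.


Input: "1ce9" in base 16
Positional expansion:
  Digit '1' (value 1) x 16^3 = 4096
  Digit 'c' (value 12) x 16^2 = 3072
  Digit 'e' (value 14) x 16^1 = 224
  Digit '9' (value 9) x 16^0 = 9
Sum = 7401

7401


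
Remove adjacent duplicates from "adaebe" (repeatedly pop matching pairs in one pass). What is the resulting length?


Input: adaebe
Stack-based adjacent duplicate removal:
  Read 'a': push. Stack: a
  Read 'd': push. Stack: ad
  Read 'a': push. Stack: ada
  Read 'e': push. Stack: adae
  Read 'b': push. Stack: adaeb
  Read 'e': push. Stack: adaebe
Final stack: "adaebe" (length 6)

6


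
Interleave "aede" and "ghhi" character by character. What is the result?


Interleaving "aede" and "ghhi":
  Position 0: 'a' from first, 'g' from second => "ag"
  Position 1: 'e' from first, 'h' from second => "eh"
  Position 2: 'd' from first, 'h' from second => "dh"
  Position 3: 'e' from first, 'i' from second => "ei"
Result: agehdhei

agehdhei


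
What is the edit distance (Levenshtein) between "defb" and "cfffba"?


Computing edit distance: "defb" -> "cfffba"
DP table:
           c    f    f    f    b    a
      0    1    2    3    4    5    6
  d   1    1    2    3    4    5    6
  e   2    2    2    3    4    5    6
  f   3    3    2    2    3    4    5
  b   4    4    3    3    3    3    4
Edit distance = dp[4][6] = 4

4


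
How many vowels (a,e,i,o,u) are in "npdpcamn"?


Input: npdpcamn
Checking each character:
  'n' at position 0: consonant
  'p' at position 1: consonant
  'd' at position 2: consonant
  'p' at position 3: consonant
  'c' at position 4: consonant
  'a' at position 5: vowel (running total: 1)
  'm' at position 6: consonant
  'n' at position 7: consonant
Total vowels: 1

1


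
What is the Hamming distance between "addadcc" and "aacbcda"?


Comparing "addadcc" and "aacbcda" position by position:
  Position 0: 'a' vs 'a' => same
  Position 1: 'd' vs 'a' => differ
  Position 2: 'd' vs 'c' => differ
  Position 3: 'a' vs 'b' => differ
  Position 4: 'd' vs 'c' => differ
  Position 5: 'c' vs 'd' => differ
  Position 6: 'c' vs 'a' => differ
Total differences (Hamming distance): 6

6


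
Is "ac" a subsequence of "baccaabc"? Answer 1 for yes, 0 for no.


Check if "ac" is a subsequence of "baccaabc"
Greedy scan:
  Position 0 ('b'): no match needed
  Position 1 ('a'): matches sub[0] = 'a'
  Position 2 ('c'): matches sub[1] = 'c'
  Position 3 ('c'): no match needed
  Position 4 ('a'): no match needed
  Position 5 ('a'): no match needed
  Position 6 ('b'): no match needed
  Position 7 ('c'): no match needed
All 2 characters matched => is a subsequence

1


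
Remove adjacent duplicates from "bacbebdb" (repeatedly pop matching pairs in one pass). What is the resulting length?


Input: bacbebdb
Stack-based adjacent duplicate removal:
  Read 'b': push. Stack: b
  Read 'a': push. Stack: ba
  Read 'c': push. Stack: bac
  Read 'b': push. Stack: bacb
  Read 'e': push. Stack: bacbe
  Read 'b': push. Stack: bacbeb
  Read 'd': push. Stack: bacbebd
  Read 'b': push. Stack: bacbebdb
Final stack: "bacbebdb" (length 8)

8


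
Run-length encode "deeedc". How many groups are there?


Input: deeedc
Scanning for consecutive runs:
  Group 1: 'd' x 1 (positions 0-0)
  Group 2: 'e' x 3 (positions 1-3)
  Group 3: 'd' x 1 (positions 4-4)
  Group 4: 'c' x 1 (positions 5-5)
Total groups: 4

4


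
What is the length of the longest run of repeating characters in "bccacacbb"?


Input: "bccacacbb"
Scanning for longest run:
  Position 1 ('c'): new char, reset run to 1
  Position 2 ('c'): continues run of 'c', length=2
  Position 3 ('a'): new char, reset run to 1
  Position 4 ('c'): new char, reset run to 1
  Position 5 ('a'): new char, reset run to 1
  Position 6 ('c'): new char, reset run to 1
  Position 7 ('b'): new char, reset run to 1
  Position 8 ('b'): continues run of 'b', length=2
Longest run: 'c' with length 2

2


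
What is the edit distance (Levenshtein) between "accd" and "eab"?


Computing edit distance: "accd" -> "eab"
DP table:
           e    a    b
      0    1    2    3
  a   1    1    1    2
  c   2    2    2    2
  c   3    3    3    3
  d   4    4    4    4
Edit distance = dp[4][3] = 4

4


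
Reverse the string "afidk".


Input: afidk
Reading characters right to left:
  Position 4: 'k'
  Position 3: 'd'
  Position 2: 'i'
  Position 1: 'f'
  Position 0: 'a'
Reversed: kdifa

kdifa


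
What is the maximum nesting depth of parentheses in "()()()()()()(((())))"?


Input: "()()()()()()(((())))"
Tracking depth:
  Position 0 '(': depth becomes 1
  Position 1 ')': depth becomes 0
  Position 2 '(': depth becomes 1
  Position 3 ')': depth becomes 0
  Position 4 '(': depth becomes 1
  Position 5 ')': depth becomes 0
  Position 6 '(': depth becomes 1
  Position 7 ')': depth becomes 0
  Position 8 '(': depth becomes 1
  Position 9 ')': depth becomes 0
  Position 10 '(': depth becomes 1
  Position 11 ')': depth becomes 0
  Position 12 '(': depth becomes 1
  Position 13 '(': depth becomes 2
  Position 14 '(': depth becomes 3
  Position 15 '(': depth becomes 4
  Position 16 ')': depth becomes 3
  Position 17 ')': depth becomes 2
  Position 18 ')': depth becomes 1
  Position 19 ')': depth becomes 0
Maximum depth reached: 4

4


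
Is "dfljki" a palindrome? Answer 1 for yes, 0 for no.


Input: dfljki
Reversed: ikjlfd
  Compare pos 0 ('d') with pos 5 ('i'): MISMATCH
  Compare pos 1 ('f') with pos 4 ('k'): MISMATCH
  Compare pos 2 ('l') with pos 3 ('j'): MISMATCH
Result: not a palindrome

0


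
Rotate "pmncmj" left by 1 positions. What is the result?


Input: "pmncmj", rotate left by 1
First 1 characters: "p"
Remaining characters: "mncmj"
Concatenate remaining + first: "mncmj" + "p" = "mncmjp"

mncmjp


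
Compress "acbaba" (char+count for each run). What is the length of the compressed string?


Input: acbaba
Runs:
  'a' x 1 => "a1"
  'c' x 1 => "c1"
  'b' x 1 => "b1"
  'a' x 1 => "a1"
  'b' x 1 => "b1"
  'a' x 1 => "a1"
Compressed: "a1c1b1a1b1a1"
Compressed length: 12

12


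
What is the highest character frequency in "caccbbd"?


Input: caccbbd
Character counts:
  'a': 1
  'b': 2
  'c': 3
  'd': 1
Maximum frequency: 3

3


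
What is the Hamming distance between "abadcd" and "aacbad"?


Comparing "abadcd" and "aacbad" position by position:
  Position 0: 'a' vs 'a' => same
  Position 1: 'b' vs 'a' => differ
  Position 2: 'a' vs 'c' => differ
  Position 3: 'd' vs 'b' => differ
  Position 4: 'c' vs 'a' => differ
  Position 5: 'd' vs 'd' => same
Total differences (Hamming distance): 4

4


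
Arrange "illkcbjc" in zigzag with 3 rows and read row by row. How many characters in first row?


Zigzag "illkcbjc" into 3 rows:
Placing characters:
  'i' => row 0
  'l' => row 1
  'l' => row 2
  'k' => row 1
  'c' => row 0
  'b' => row 1
  'j' => row 2
  'c' => row 1
Rows:
  Row 0: "ic"
  Row 1: "lkbc"
  Row 2: "lj"
First row length: 2

2


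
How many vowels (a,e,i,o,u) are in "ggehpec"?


Input: ggehpec
Checking each character:
  'g' at position 0: consonant
  'g' at position 1: consonant
  'e' at position 2: vowel (running total: 1)
  'h' at position 3: consonant
  'p' at position 4: consonant
  'e' at position 5: vowel (running total: 2)
  'c' at position 6: consonant
Total vowels: 2

2


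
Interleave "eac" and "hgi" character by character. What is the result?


Interleaving "eac" and "hgi":
  Position 0: 'e' from first, 'h' from second => "eh"
  Position 1: 'a' from first, 'g' from second => "ag"
  Position 2: 'c' from first, 'i' from second => "ci"
Result: ehagci

ehagci


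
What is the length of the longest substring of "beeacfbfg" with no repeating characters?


Input: "beeacfbfg"
Sliding window (track last position of each char):
  Position 0 ('b'): window [0,0] length 1 -- new best
  Position 1 ('e'): window [0,1] length 2 -- new best
  Position 2 ('e'): repeat (last at 1), move window start to 2
  Position 2 ('e'): window [2,2] length 1
  Position 3 ('a'): window [2,3] length 2
  Position 4 ('c'): window [2,4] length 3 -- new best
  Position 5 ('f'): window [2,5] length 4 -- new best
  Position 6 ('b'): window [2,6] length 5 -- new best
  Position 7 ('f'): repeat (last at 5), move window start to 6
  Position 7 ('f'): window [6,7] length 2
  Position 8 ('g'): window [6,8] length 3
Longest substring with no repeats: "eacfb" with length 5

5


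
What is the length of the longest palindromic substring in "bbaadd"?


Input: "bbaadd"
Checking substrings for palindromes:
  [0:2] "bb" (len 2) => palindrome
  [2:4] "aa" (len 2) => palindrome
  [4:6] "dd" (len 2) => palindrome
Longest palindromic substring: "bb" with length 2

2


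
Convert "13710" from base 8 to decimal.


Input: "13710" in base 8
Positional expansion:
  Digit '1' (value 1) x 8^4 = 4096
  Digit '3' (value 3) x 8^3 = 1536
  Digit '7' (value 7) x 8^2 = 448
  Digit '1' (value 1) x 8^1 = 8
  Digit '0' (value 0) x 8^0 = 0
Sum = 6088

6088


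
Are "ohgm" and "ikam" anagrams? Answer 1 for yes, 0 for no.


Strings: "ohgm", "ikam"
Sorted first:  ghmo
Sorted second: aikm
Differ at position 0: 'g' vs 'a' => not anagrams

0


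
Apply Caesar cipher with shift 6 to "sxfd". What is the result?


Caesar cipher: shift "sxfd" by 6
  's' (pos 18) + 6 = pos 24 = 'y'
  'x' (pos 23) + 6 = pos 3 = 'd'
  'f' (pos 5) + 6 = pos 11 = 'l'
  'd' (pos 3) + 6 = pos 9 = 'j'
Result: ydlj

ydlj


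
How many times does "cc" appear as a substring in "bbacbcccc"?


Searching for "cc" in "bbacbcccc"
Scanning each position:
  Position 0: "bb" => no
  Position 1: "ba" => no
  Position 2: "ac" => no
  Position 3: "cb" => no
  Position 4: "bc" => no
  Position 5: "cc" => MATCH
  Position 6: "cc" => MATCH
  Position 7: "cc" => MATCH
Total occurrences: 3

3


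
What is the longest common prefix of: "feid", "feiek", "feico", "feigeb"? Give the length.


Words: feid, feiek, feico, feigeb
  Position 0: all 'f' => match
  Position 1: all 'e' => match
  Position 2: all 'i' => match
  Position 3: ('d', 'e', 'c', 'g') => mismatch, stop
LCP = "fei" (length 3)

3


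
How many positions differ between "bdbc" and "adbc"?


Comparing "bdbc" and "adbc" position by position:
  Position 0: 'b' vs 'a' => DIFFER
  Position 1: 'd' vs 'd' => same
  Position 2: 'b' vs 'b' => same
  Position 3: 'c' vs 'c' => same
Positions that differ: 1

1


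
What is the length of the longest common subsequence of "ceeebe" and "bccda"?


LCS of "ceeebe" and "bccda"
DP table:
           b    c    c    d    a
      0    0    0    0    0    0
  c   0    0    1    1    1    1
  e   0    0    1    1    1    1
  e   0    0    1    1    1    1
  e   0    0    1    1    1    1
  b   0    1    1    1    1    1
  e   0    1    1    1    1    1
LCS length = dp[6][5] = 1

1


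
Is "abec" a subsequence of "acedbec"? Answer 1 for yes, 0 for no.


Check if "abec" is a subsequence of "acedbec"
Greedy scan:
  Position 0 ('a'): matches sub[0] = 'a'
  Position 1 ('c'): no match needed
  Position 2 ('e'): no match needed
  Position 3 ('d'): no match needed
  Position 4 ('b'): matches sub[1] = 'b'
  Position 5 ('e'): matches sub[2] = 'e'
  Position 6 ('c'): matches sub[3] = 'c'
All 4 characters matched => is a subsequence

1


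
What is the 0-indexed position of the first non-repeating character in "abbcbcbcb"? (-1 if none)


Input: abbcbcbcb
Character frequencies:
  'a': 1
  'b': 5
  'c': 3
Scanning left to right for freq == 1:
  Position 0 ('a'): unique! => answer = 0

0


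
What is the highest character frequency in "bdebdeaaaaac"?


Input: bdebdeaaaaac
Character counts:
  'a': 5
  'b': 2
  'c': 1
  'd': 2
  'e': 2
Maximum frequency: 5

5


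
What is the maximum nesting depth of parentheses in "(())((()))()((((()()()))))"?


Input: "(())((()))()((((()()()))))"
Tracking depth:
  Position 0 '(': depth becomes 1
  Position 1 '(': depth becomes 2
  Position 2 ')': depth becomes 1
  Position 3 ')': depth becomes 0
  Position 4 '(': depth becomes 1
  Position 5 '(': depth becomes 2
  Position 6 '(': depth becomes 3
  Position 7 ')': depth becomes 2
  Position 8 ')': depth becomes 1
  Position 9 ')': depth becomes 0
  Position 10 '(': depth becomes 1
  Position 11 ')': depth becomes 0
  Position 12 '(': depth becomes 1
  Position 13 '(': depth becomes 2
  Position 14 '(': depth becomes 3
  Position 15 '(': depth becomes 4
  Position 16 '(': depth becomes 5
  Position 17 ')': depth becomes 4
  Position 18 '(': depth becomes 5
  Position 19 ')': depth becomes 4
  Position 20 '(': depth becomes 5
  Position 21 ')': depth becomes 4
  Position 22 ')': depth becomes 3
  Position 23 ')': depth becomes 2
  Position 24 ')': depth becomes 1
  Position 25 ')': depth becomes 0
Maximum depth reached: 5

5


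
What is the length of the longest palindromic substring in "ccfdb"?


Input: "ccfdb"
Checking substrings for palindromes:
  [0:2] "cc" (len 2) => palindrome
Longest palindromic substring: "cc" with length 2

2


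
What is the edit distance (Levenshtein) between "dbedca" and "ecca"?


Computing edit distance: "dbedca" -> "ecca"
DP table:
           e    c    c    a
      0    1    2    3    4
  d   1    1    2    3    4
  b   2    2    2    3    4
  e   3    2    3    3    4
  d   4    3    3    4    4
  c   5    4    3    3    4
  a   6    5    4    4    3
Edit distance = dp[6][4] = 3

3


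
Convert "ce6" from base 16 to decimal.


Input: "ce6" in base 16
Positional expansion:
  Digit 'c' (value 12) x 16^2 = 3072
  Digit 'e' (value 14) x 16^1 = 224
  Digit '6' (value 6) x 16^0 = 6
Sum = 3302

3302


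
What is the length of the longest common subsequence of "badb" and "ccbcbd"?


LCS of "badb" and "ccbcbd"
DP table:
           c    c    b    c    b    d
      0    0    0    0    0    0    0
  b   0    0    0    1    1    1    1
  a   0    0    0    1    1    1    1
  d   0    0    0    1    1    1    2
  b   0    0    0    1    1    2    2
LCS length = dp[4][6] = 2

2


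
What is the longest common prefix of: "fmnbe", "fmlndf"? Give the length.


Words: fmnbe, fmlndf
  Position 0: all 'f' => match
  Position 1: all 'm' => match
  Position 2: ('n', 'l') => mismatch, stop
LCP = "fm" (length 2)

2


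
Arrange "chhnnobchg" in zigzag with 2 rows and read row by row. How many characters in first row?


Zigzag "chhnnobchg" into 2 rows:
Placing characters:
  'c' => row 0
  'h' => row 1
  'h' => row 0
  'n' => row 1
  'n' => row 0
  'o' => row 1
  'b' => row 0
  'c' => row 1
  'h' => row 0
  'g' => row 1
Rows:
  Row 0: "chnbh"
  Row 1: "hnocg"
First row length: 5

5


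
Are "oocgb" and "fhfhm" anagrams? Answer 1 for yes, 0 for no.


Strings: "oocgb", "fhfhm"
Sorted first:  bcgoo
Sorted second: ffhhm
Differ at position 0: 'b' vs 'f' => not anagrams

0


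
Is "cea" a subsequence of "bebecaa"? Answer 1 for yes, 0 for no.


Check if "cea" is a subsequence of "bebecaa"
Greedy scan:
  Position 0 ('b'): no match needed
  Position 1 ('e'): no match needed
  Position 2 ('b'): no match needed
  Position 3 ('e'): no match needed
  Position 4 ('c'): matches sub[0] = 'c'
  Position 5 ('a'): no match needed
  Position 6 ('a'): no match needed
Only matched 1/3 characters => not a subsequence

0


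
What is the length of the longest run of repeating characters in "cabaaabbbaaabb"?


Input: "cabaaabbbaaabb"
Scanning for longest run:
  Position 1 ('a'): new char, reset run to 1
  Position 2 ('b'): new char, reset run to 1
  Position 3 ('a'): new char, reset run to 1
  Position 4 ('a'): continues run of 'a', length=2
  Position 5 ('a'): continues run of 'a', length=3
  Position 6 ('b'): new char, reset run to 1
  Position 7 ('b'): continues run of 'b', length=2
  Position 8 ('b'): continues run of 'b', length=3
  Position 9 ('a'): new char, reset run to 1
  Position 10 ('a'): continues run of 'a', length=2
  Position 11 ('a'): continues run of 'a', length=3
  Position 12 ('b'): new char, reset run to 1
  Position 13 ('b'): continues run of 'b', length=2
Longest run: 'a' with length 3

3


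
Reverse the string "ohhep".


Input: ohhep
Reading characters right to left:
  Position 4: 'p'
  Position 3: 'e'
  Position 2: 'h'
  Position 1: 'h'
  Position 0: 'o'
Reversed: pehho

pehho


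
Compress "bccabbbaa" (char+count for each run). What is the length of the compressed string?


Input: bccabbbaa
Runs:
  'b' x 1 => "b1"
  'c' x 2 => "c2"
  'a' x 1 => "a1"
  'b' x 3 => "b3"
  'a' x 2 => "a2"
Compressed: "b1c2a1b3a2"
Compressed length: 10

10


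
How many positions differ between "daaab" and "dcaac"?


Comparing "daaab" and "dcaac" position by position:
  Position 0: 'd' vs 'd' => same
  Position 1: 'a' vs 'c' => DIFFER
  Position 2: 'a' vs 'a' => same
  Position 3: 'a' vs 'a' => same
  Position 4: 'b' vs 'c' => DIFFER
Positions that differ: 2

2


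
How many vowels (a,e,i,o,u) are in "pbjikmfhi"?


Input: pbjikmfhi
Checking each character:
  'p' at position 0: consonant
  'b' at position 1: consonant
  'j' at position 2: consonant
  'i' at position 3: vowel (running total: 1)
  'k' at position 4: consonant
  'm' at position 5: consonant
  'f' at position 6: consonant
  'h' at position 7: consonant
  'i' at position 8: vowel (running total: 2)
Total vowels: 2

2


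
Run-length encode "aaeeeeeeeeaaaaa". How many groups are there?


Input: aaeeeeeeeeaaaaa
Scanning for consecutive runs:
  Group 1: 'a' x 2 (positions 0-1)
  Group 2: 'e' x 8 (positions 2-9)
  Group 3: 'a' x 5 (positions 10-14)
Total groups: 3

3


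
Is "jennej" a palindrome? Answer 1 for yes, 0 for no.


Input: jennej
Reversed: jennej
  Compare pos 0 ('j') with pos 5 ('j'): match
  Compare pos 1 ('e') with pos 4 ('e'): match
  Compare pos 2 ('n') with pos 3 ('n'): match
Result: palindrome

1


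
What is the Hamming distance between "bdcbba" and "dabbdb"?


Comparing "bdcbba" and "dabbdb" position by position:
  Position 0: 'b' vs 'd' => differ
  Position 1: 'd' vs 'a' => differ
  Position 2: 'c' vs 'b' => differ
  Position 3: 'b' vs 'b' => same
  Position 4: 'b' vs 'd' => differ
  Position 5: 'a' vs 'b' => differ
Total differences (Hamming distance): 5

5


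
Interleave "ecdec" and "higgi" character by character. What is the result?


Interleaving "ecdec" and "higgi":
  Position 0: 'e' from first, 'h' from second => "eh"
  Position 1: 'c' from first, 'i' from second => "ci"
  Position 2: 'd' from first, 'g' from second => "dg"
  Position 3: 'e' from first, 'g' from second => "eg"
  Position 4: 'c' from first, 'i' from second => "ci"
Result: ehcidgegci

ehcidgegci


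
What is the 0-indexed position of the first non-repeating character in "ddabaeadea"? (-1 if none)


Input: ddabaeadea
Character frequencies:
  'a': 4
  'b': 1
  'd': 3
  'e': 2
Scanning left to right for freq == 1:
  Position 0 ('d'): freq=3, skip
  Position 1 ('d'): freq=3, skip
  Position 2 ('a'): freq=4, skip
  Position 3 ('b'): unique! => answer = 3

3


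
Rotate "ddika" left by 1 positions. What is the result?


Input: "ddika", rotate left by 1
First 1 characters: "d"
Remaining characters: "dika"
Concatenate remaining + first: "dika" + "d" = "dikad"

dikad


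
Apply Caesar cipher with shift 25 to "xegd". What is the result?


Caesar cipher: shift "xegd" by 25
  'x' (pos 23) + 25 = pos 22 = 'w'
  'e' (pos 4) + 25 = pos 3 = 'd'
  'g' (pos 6) + 25 = pos 5 = 'f'
  'd' (pos 3) + 25 = pos 2 = 'c'
Result: wdfc

wdfc


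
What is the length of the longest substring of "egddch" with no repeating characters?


Input: "egddch"
Sliding window (track last position of each char):
  Position 0 ('e'): window [0,0] length 1 -- new best
  Position 1 ('g'): window [0,1] length 2 -- new best
  Position 2 ('d'): window [0,2] length 3 -- new best
  Position 3 ('d'): repeat (last at 2), move window start to 3
  Position 3 ('d'): window [3,3] length 1
  Position 4 ('c'): window [3,4] length 2
  Position 5 ('h'): window [3,5] length 3
Longest substring with no repeats: "egd" with length 3

3


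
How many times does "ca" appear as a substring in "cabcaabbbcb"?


Searching for "ca" in "cabcaabbbcb"
Scanning each position:
  Position 0: "ca" => MATCH
  Position 1: "ab" => no
  Position 2: "bc" => no
  Position 3: "ca" => MATCH
  Position 4: "aa" => no
  Position 5: "ab" => no
  Position 6: "bb" => no
  Position 7: "bb" => no
  Position 8: "bc" => no
  Position 9: "cb" => no
Total occurrences: 2

2


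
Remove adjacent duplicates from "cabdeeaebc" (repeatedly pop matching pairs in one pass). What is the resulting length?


Input: cabdeeaebc
Stack-based adjacent duplicate removal:
  Read 'c': push. Stack: c
  Read 'a': push. Stack: ca
  Read 'b': push. Stack: cab
  Read 'd': push. Stack: cabd
  Read 'e': push. Stack: cabde
  Read 'e': matches stack top 'e' => pop. Stack: cabd
  Read 'a': push. Stack: cabda
  Read 'e': push. Stack: cabdae
  Read 'b': push. Stack: cabdaeb
  Read 'c': push. Stack: cabdaebc
Final stack: "cabdaebc" (length 8)

8


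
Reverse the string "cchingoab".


Input: cchingoab
Reading characters right to left:
  Position 8: 'b'
  Position 7: 'a'
  Position 6: 'o'
  Position 5: 'g'
  Position 4: 'n'
  Position 3: 'i'
  Position 2: 'h'
  Position 1: 'c'
  Position 0: 'c'
Reversed: baognihcc

baognihcc


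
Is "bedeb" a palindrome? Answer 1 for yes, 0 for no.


Input: bedeb
Reversed: bedeb
  Compare pos 0 ('b') with pos 4 ('b'): match
  Compare pos 1 ('e') with pos 3 ('e'): match
Result: palindrome

1


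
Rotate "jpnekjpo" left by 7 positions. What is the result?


Input: "jpnekjpo", rotate left by 7
First 7 characters: "jpnekjp"
Remaining characters: "o"
Concatenate remaining + first: "o" + "jpnekjp" = "ojpnekjp"

ojpnekjp


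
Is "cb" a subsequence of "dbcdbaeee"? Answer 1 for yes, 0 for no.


Check if "cb" is a subsequence of "dbcdbaeee"
Greedy scan:
  Position 0 ('d'): no match needed
  Position 1 ('b'): no match needed
  Position 2 ('c'): matches sub[0] = 'c'
  Position 3 ('d'): no match needed
  Position 4 ('b'): matches sub[1] = 'b'
  Position 5 ('a'): no match needed
  Position 6 ('e'): no match needed
  Position 7 ('e'): no match needed
  Position 8 ('e'): no match needed
All 2 characters matched => is a subsequence

1


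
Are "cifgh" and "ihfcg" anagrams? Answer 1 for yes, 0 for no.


Strings: "cifgh", "ihfcg"
Sorted first:  cfghi
Sorted second: cfghi
Sorted forms match => anagrams

1


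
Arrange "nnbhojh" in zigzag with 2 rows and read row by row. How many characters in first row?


Zigzag "nnbhojh" into 2 rows:
Placing characters:
  'n' => row 0
  'n' => row 1
  'b' => row 0
  'h' => row 1
  'o' => row 0
  'j' => row 1
  'h' => row 0
Rows:
  Row 0: "nboh"
  Row 1: "nhj"
First row length: 4

4


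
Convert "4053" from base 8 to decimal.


Input: "4053" in base 8
Positional expansion:
  Digit '4' (value 4) x 8^3 = 2048
  Digit '0' (value 0) x 8^2 = 0
  Digit '5' (value 5) x 8^1 = 40
  Digit '3' (value 3) x 8^0 = 3
Sum = 2091

2091


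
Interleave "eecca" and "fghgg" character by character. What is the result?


Interleaving "eecca" and "fghgg":
  Position 0: 'e' from first, 'f' from second => "ef"
  Position 1: 'e' from first, 'g' from second => "eg"
  Position 2: 'c' from first, 'h' from second => "ch"
  Position 3: 'c' from first, 'g' from second => "cg"
  Position 4: 'a' from first, 'g' from second => "ag"
Result: efegchcgag

efegchcgag


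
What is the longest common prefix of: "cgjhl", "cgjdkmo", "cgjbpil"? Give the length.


Words: cgjhl, cgjdkmo, cgjbpil
  Position 0: all 'c' => match
  Position 1: all 'g' => match
  Position 2: all 'j' => match
  Position 3: ('h', 'd', 'b') => mismatch, stop
LCP = "cgj" (length 3)

3


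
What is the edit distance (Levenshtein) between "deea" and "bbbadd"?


Computing edit distance: "deea" -> "bbbadd"
DP table:
           b    b    b    a    d    d
      0    1    2    3    4    5    6
  d   1    1    2    3    4    4    5
  e   2    2    2    3    4    5    5
  e   3    3    3    3    4    5    6
  a   4    4    4    4    3    4    5
Edit distance = dp[4][6] = 5

5


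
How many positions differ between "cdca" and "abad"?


Comparing "cdca" and "abad" position by position:
  Position 0: 'c' vs 'a' => DIFFER
  Position 1: 'd' vs 'b' => DIFFER
  Position 2: 'c' vs 'a' => DIFFER
  Position 3: 'a' vs 'd' => DIFFER
Positions that differ: 4

4


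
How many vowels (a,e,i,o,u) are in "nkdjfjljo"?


Input: nkdjfjljo
Checking each character:
  'n' at position 0: consonant
  'k' at position 1: consonant
  'd' at position 2: consonant
  'j' at position 3: consonant
  'f' at position 4: consonant
  'j' at position 5: consonant
  'l' at position 6: consonant
  'j' at position 7: consonant
  'o' at position 8: vowel (running total: 1)
Total vowels: 1

1


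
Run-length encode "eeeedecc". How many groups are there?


Input: eeeedecc
Scanning for consecutive runs:
  Group 1: 'e' x 4 (positions 0-3)
  Group 2: 'd' x 1 (positions 4-4)
  Group 3: 'e' x 1 (positions 5-5)
  Group 4: 'c' x 2 (positions 6-7)
Total groups: 4

4


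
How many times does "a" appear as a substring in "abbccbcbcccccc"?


Searching for "a" in "abbccbcbcccccc"
Scanning each position:
  Position 0: "a" => MATCH
  Position 1: "b" => no
  Position 2: "b" => no
  Position 3: "c" => no
  Position 4: "c" => no
  Position 5: "b" => no
  Position 6: "c" => no
  Position 7: "b" => no
  Position 8: "c" => no
  Position 9: "c" => no
  Position 10: "c" => no
  Position 11: "c" => no
  Position 12: "c" => no
  Position 13: "c" => no
Total occurrences: 1

1


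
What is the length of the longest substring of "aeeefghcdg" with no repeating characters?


Input: "aeeefghcdg"
Sliding window (track last position of each char):
  Position 0 ('a'): window [0,0] length 1 -- new best
  Position 1 ('e'): window [0,1] length 2 -- new best
  Position 2 ('e'): repeat (last at 1), move window start to 2
  Position 2 ('e'): window [2,2] length 1
  Position 3 ('e'): repeat (last at 2), move window start to 3
  Position 3 ('e'): window [3,3] length 1
  Position 4 ('f'): window [3,4] length 2
  Position 5 ('g'): window [3,5] length 3 -- new best
  Position 6 ('h'): window [3,6] length 4 -- new best
  Position 7 ('c'): window [3,7] length 5 -- new best
  Position 8 ('d'): window [3,8] length 6 -- new best
  Position 9 ('g'): repeat (last at 5), move window start to 6
  Position 9 ('g'): window [6,9] length 4
Longest substring with no repeats: "efghcd" with length 6

6


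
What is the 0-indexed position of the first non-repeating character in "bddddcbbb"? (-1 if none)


Input: bddddcbbb
Character frequencies:
  'b': 4
  'c': 1
  'd': 4
Scanning left to right for freq == 1:
  Position 0 ('b'): freq=4, skip
  Position 1 ('d'): freq=4, skip
  Position 2 ('d'): freq=4, skip
  Position 3 ('d'): freq=4, skip
  Position 4 ('d'): freq=4, skip
  Position 5 ('c'): unique! => answer = 5

5


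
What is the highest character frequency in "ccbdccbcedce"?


Input: ccbdccbcedce
Character counts:
  'b': 2
  'c': 6
  'd': 2
  'e': 2
Maximum frequency: 6

6


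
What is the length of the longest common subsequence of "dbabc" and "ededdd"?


LCS of "dbabc" and "ededdd"
DP table:
           e    d    e    d    d    d
      0    0    0    0    0    0    0
  d   0    0    1    1    1    1    1
  b   0    0    1    1    1    1    1
  a   0    0    1    1    1    1    1
  b   0    0    1    1    1    1    1
  c   0    0    1    1    1    1    1
LCS length = dp[5][6] = 1

1


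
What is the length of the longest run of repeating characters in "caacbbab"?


Input: "caacbbab"
Scanning for longest run:
  Position 1 ('a'): new char, reset run to 1
  Position 2 ('a'): continues run of 'a', length=2
  Position 3 ('c'): new char, reset run to 1
  Position 4 ('b'): new char, reset run to 1
  Position 5 ('b'): continues run of 'b', length=2
  Position 6 ('a'): new char, reset run to 1
  Position 7 ('b'): new char, reset run to 1
Longest run: 'a' with length 2

2


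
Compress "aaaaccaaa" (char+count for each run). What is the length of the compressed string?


Input: aaaaccaaa
Runs:
  'a' x 4 => "a4"
  'c' x 2 => "c2"
  'a' x 3 => "a3"
Compressed: "a4c2a3"
Compressed length: 6

6


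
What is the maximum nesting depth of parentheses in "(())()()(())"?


Input: "(())()()(())"
Tracking depth:
  Position 0 '(': depth becomes 1
  Position 1 '(': depth becomes 2
  Position 2 ')': depth becomes 1
  Position 3 ')': depth becomes 0
  Position 4 '(': depth becomes 1
  Position 5 ')': depth becomes 0
  Position 6 '(': depth becomes 1
  Position 7 ')': depth becomes 0
  Position 8 '(': depth becomes 1
  Position 9 '(': depth becomes 2
  Position 10 ')': depth becomes 1
  Position 11 ')': depth becomes 0
Maximum depth reached: 2

2


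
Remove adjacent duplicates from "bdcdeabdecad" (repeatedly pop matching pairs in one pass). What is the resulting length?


Input: bdcdeabdecad
Stack-based adjacent duplicate removal:
  Read 'b': push. Stack: b
  Read 'd': push. Stack: bd
  Read 'c': push. Stack: bdc
  Read 'd': push. Stack: bdcd
  Read 'e': push. Stack: bdcde
  Read 'a': push. Stack: bdcdea
  Read 'b': push. Stack: bdcdeab
  Read 'd': push. Stack: bdcdeabd
  Read 'e': push. Stack: bdcdeabde
  Read 'c': push. Stack: bdcdeabdec
  Read 'a': push. Stack: bdcdeabdeca
  Read 'd': push. Stack: bdcdeabdecad
Final stack: "bdcdeabdecad" (length 12)

12


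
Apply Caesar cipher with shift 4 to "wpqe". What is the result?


Caesar cipher: shift "wpqe" by 4
  'w' (pos 22) + 4 = pos 0 = 'a'
  'p' (pos 15) + 4 = pos 19 = 't'
  'q' (pos 16) + 4 = pos 20 = 'u'
  'e' (pos 4) + 4 = pos 8 = 'i'
Result: atui

atui


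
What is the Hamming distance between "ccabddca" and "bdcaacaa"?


Comparing "ccabddca" and "bdcaacaa" position by position:
  Position 0: 'c' vs 'b' => differ
  Position 1: 'c' vs 'd' => differ
  Position 2: 'a' vs 'c' => differ
  Position 3: 'b' vs 'a' => differ
  Position 4: 'd' vs 'a' => differ
  Position 5: 'd' vs 'c' => differ
  Position 6: 'c' vs 'a' => differ
  Position 7: 'a' vs 'a' => same
Total differences (Hamming distance): 7

7


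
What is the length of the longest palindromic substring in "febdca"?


Input: "febdca"
Checking substrings for palindromes:
  No multi-char palindromic substrings found
Longest palindromic substring: "f" with length 1

1


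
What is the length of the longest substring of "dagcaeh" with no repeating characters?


Input: "dagcaeh"
Sliding window (track last position of each char):
  Position 0 ('d'): window [0,0] length 1 -- new best
  Position 1 ('a'): window [0,1] length 2 -- new best
  Position 2 ('g'): window [0,2] length 3 -- new best
  Position 3 ('c'): window [0,3] length 4 -- new best
  Position 4 ('a'): repeat (last at 1), move window start to 2
  Position 4 ('a'): window [2,4] length 3
  Position 5 ('e'): window [2,5] length 4
  Position 6 ('h'): window [2,6] length 5 -- new best
Longest substring with no repeats: "gcaeh" with length 5

5
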